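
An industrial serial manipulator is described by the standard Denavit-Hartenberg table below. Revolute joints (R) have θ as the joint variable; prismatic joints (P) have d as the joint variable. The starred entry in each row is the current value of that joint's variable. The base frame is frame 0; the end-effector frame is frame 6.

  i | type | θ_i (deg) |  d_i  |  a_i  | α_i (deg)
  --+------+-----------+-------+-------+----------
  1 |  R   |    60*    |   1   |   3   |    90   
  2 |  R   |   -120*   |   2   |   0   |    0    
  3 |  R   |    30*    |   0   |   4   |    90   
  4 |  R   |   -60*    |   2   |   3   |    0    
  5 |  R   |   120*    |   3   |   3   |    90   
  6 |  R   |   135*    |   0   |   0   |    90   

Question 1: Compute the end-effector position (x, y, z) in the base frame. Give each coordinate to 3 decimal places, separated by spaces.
after link 1: o_1 = (1.5000, 2.5981, 1.0000)
after link 2: o_2 = (3.2321, 1.5981, 1.0000)
after link 3: o_3 = (3.2321, 1.5981, -3.0000)
after link 4: o_4 = (-0.0179, 1.1651, -4.5000)
after link 5: o_5 = (0.7321, -2.7321, -6.0000)
after link 6: o_6 = (0.7321, -2.7321, -6.0000)

0.732 -2.732 -6.000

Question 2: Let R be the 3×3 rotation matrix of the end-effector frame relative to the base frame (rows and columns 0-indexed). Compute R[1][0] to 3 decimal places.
End-effector x-axis (col 0 of R) = (-0.8839,-0.3062,0.3536)
R[1][0] = -0.3062

-0.306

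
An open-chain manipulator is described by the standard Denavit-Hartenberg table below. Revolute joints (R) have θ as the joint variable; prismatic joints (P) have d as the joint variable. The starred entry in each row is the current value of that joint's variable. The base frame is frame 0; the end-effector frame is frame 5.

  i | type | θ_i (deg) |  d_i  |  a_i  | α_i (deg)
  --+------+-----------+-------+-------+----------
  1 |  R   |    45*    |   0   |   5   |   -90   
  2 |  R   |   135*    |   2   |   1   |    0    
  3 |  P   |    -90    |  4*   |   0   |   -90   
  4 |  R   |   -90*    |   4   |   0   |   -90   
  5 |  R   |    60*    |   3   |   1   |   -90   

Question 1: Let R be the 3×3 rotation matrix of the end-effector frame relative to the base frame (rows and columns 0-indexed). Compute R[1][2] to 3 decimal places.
End-effector z-axis (col 2 of R) = (0.8624,-0.3624,0.3536)
R[1][2] = -0.3624

-0.362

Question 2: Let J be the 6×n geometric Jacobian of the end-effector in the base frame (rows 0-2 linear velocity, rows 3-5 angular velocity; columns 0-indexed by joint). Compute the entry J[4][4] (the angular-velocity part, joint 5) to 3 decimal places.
axis z_4 = (0.5000,0.5000,-0.7071); lever o_n−o_4 = (1.5795,2.2866,-1.5089)
cross product → J_v[:, 4] = (0.8624,-0.3624,0.3536)
J_ω[:, 4] = z_4
entry J[4][4] = 0.5000

0.500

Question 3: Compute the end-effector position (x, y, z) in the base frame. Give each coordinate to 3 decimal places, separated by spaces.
after link 1: o_1 = (3.5355, 3.5355, 0.0000)
after link 2: o_2 = (1.6213, 4.4497, -0.7071)
after link 3: o_3 = (-1.2071, 7.2782, -0.7071)
after link 4: o_4 = (-3.2071, 5.2782, -3.5355)
after link 5: o_5 = (-1.6276, 7.5647, -5.0445)

-1.628 7.565 -5.044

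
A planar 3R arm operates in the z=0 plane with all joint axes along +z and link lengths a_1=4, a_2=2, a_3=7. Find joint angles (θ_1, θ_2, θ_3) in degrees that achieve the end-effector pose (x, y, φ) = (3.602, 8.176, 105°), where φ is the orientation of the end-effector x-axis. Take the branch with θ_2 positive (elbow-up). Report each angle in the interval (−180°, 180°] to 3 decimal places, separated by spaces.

wrist centre = target − a_3·(cos φ, sin φ) = (5.4137, 1.4145)
cos θ_2 = (31.3094−4²−2²)/(2·4·2) = 0.7068; θ_2 = 45.0220° (elbow-up)
β = atan2(1.4145,5.4137) = 14.6431°; ψ = atan2(1.4148,5.4137) = 14.6456°
θ_1 = β − ψ = -0.0025°
θ_3 = φ − θ_1 − θ_2 = 59.9805° (wrapped to (-180°,180°])

-0.002 45.022 59.981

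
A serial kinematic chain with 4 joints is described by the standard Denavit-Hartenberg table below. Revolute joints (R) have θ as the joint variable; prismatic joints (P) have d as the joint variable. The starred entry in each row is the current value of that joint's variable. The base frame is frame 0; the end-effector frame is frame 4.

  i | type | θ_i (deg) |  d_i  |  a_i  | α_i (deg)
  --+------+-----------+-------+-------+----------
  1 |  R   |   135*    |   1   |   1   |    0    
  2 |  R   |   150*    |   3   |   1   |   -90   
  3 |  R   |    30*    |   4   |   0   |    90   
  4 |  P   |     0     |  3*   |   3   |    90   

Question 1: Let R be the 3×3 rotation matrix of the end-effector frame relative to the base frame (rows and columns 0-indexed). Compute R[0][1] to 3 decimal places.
End-effector y-axis (col 1 of R) = (0.1294,-0.4830,0.8660)
R[0][1] = 0.1294

0.129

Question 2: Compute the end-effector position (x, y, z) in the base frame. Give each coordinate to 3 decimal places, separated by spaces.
after link 1: o_1 = (-0.7071, 0.7071, 1.0000)
after link 2: o_2 = (-0.4483, -0.2588, 4.0000)
after link 3: o_3 = (3.4154, 0.7765, 4.0000)
after link 4: o_4 = (4.4761, -3.1820, 5.0981)

4.476 -3.182 5.098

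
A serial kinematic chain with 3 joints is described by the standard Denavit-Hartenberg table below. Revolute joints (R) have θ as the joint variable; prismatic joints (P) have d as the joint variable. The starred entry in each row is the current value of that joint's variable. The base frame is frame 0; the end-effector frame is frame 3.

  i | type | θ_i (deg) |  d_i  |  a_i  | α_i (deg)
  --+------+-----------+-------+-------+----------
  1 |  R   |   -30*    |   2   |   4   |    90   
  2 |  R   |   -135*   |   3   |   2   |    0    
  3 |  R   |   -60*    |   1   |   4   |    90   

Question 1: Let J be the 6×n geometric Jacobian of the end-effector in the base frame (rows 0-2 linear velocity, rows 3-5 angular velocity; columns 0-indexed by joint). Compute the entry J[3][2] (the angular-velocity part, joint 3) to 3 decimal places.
-0.500

axis z_2 = (-0.5000,-0.8660,0.0000); lever o_n−o_2 = (-3.8461,1.0658,1.0353)
cross product → J_v[:, 2] = (-0.8966,0.5176,-3.8637)
J_ω[:, 2] = z_2
entry J[3][2] = -0.5000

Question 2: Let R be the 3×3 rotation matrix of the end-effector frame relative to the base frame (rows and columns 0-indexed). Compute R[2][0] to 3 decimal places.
0.259

End-effector x-axis (col 0 of R) = (-0.8365,0.4830,0.2588)
R[2][0] = 0.2588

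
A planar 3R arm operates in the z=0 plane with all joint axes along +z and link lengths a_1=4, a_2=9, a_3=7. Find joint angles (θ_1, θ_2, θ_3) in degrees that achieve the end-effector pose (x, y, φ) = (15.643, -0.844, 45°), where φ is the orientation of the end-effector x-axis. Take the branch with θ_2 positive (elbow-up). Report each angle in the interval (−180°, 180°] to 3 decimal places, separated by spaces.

wrist centre = target − a_3·(cos φ, sin φ) = (10.6933, -5.7937)
cos θ_2 = (147.9132−4²−9²)/(2·4·9) = 0.7071; θ_2 = 44.9983° (elbow-up)
β = atan2(-5.7937,10.6933) = -28.4494°; ψ = atan2(6.3638,10.3641) = 31.5507°
θ_1 = β − ψ = -60.0001°
θ_3 = φ − θ_1 − θ_2 = 60.0018° (wrapped to (-180°,180°])

-60.000 44.998 60.002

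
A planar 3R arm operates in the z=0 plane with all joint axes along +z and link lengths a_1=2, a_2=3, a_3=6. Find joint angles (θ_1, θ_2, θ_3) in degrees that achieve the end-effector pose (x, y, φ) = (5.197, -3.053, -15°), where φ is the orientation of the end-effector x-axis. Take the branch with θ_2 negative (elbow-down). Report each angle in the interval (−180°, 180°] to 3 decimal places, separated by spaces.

-0.026 -149.992 135.018

wrist centre = target − a_3·(cos φ, sin φ) = (-0.5986, -1.5001)
cos θ_2 = (2.6085−2²−3²)/(2·2·3) = -0.8660; θ_2 = -149.9921° (elbow-down)
β = atan2(-1.5001,-0.5986) = -111.7527°; ψ = atan2(-1.5004,-0.5979) = -111.7265°
θ_1 = β − ψ = -0.0262°
θ_3 = φ − θ_1 − θ_2 = 135.0183° (wrapped to (-180°,180°])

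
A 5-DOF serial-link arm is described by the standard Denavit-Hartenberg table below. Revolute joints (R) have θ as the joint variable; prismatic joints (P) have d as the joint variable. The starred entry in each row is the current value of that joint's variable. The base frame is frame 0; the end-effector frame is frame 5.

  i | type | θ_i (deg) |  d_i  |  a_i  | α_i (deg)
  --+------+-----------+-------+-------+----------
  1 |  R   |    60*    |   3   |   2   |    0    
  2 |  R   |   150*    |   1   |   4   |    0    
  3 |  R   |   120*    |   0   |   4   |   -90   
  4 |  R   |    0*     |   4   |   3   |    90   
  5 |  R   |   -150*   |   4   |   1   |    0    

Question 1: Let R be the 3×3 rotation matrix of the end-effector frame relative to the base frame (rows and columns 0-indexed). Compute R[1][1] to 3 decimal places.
-1.000

End-effector y-axis (col 1 of R) = (-0.0000,-1.0000,0.0000)
R[1][1] = -1.0000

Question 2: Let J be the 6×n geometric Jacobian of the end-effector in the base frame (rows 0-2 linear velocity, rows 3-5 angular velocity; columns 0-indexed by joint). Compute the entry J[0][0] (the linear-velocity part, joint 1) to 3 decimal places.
0.304

axis z_0 = ẑ; lever o_n−o_0 = (4.5981,-0.3038,8.0000)
cross product → J_v[:, 0] = (0.3038,4.5981,-0.0000)
J_ω[:, 0] = z_0
entry J[0][0] = 0.3038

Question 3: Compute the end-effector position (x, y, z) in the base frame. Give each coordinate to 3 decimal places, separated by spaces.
4.598 -0.304 8.000

after link 1: o_1 = (1.0000, 1.7321, 3.0000)
after link 2: o_2 = (-2.4641, -0.2679, 4.0000)
after link 3: o_3 = (1.0000, -2.2679, 4.0000)
after link 4: o_4 = (5.5981, -0.3038, 4.0000)
after link 5: o_5 = (4.5981, -0.3038, 8.0000)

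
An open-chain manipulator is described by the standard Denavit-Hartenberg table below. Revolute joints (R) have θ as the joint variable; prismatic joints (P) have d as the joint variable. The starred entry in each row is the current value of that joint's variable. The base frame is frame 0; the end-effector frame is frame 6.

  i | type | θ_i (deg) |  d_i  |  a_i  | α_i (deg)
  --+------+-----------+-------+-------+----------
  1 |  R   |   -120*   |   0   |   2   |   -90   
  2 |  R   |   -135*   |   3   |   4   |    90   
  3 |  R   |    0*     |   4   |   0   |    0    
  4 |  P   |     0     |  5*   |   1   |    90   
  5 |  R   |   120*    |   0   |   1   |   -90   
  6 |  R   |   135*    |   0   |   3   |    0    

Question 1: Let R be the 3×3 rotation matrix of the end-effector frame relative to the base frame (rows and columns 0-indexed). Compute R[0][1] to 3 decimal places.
-0.704

End-effector y-axis (col 1 of R) = (-0.7039,0.1951,0.6830)
R[0][1] = -0.7039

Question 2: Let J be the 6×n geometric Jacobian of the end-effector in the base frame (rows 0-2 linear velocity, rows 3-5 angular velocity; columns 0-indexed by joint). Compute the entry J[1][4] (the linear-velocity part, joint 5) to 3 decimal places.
axis z_4 = (-0.8660,0.5000,-0.0000); lever o_n−o_4 = (1.6920,-1.3120,1.0831)
cross product → J_v[:, 4] = (0.5416,0.9380,0.2902)
J_ω[:, 4] = z_4
entry J[1][4] = 0.9380

0.938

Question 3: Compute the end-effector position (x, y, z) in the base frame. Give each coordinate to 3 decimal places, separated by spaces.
8.240 4.029 -1.745

after link 1: o_1 = (-1.0000, -1.7321, 0.0000)
after link 2: o_2 = (3.0123, -0.7826, 2.8284)
after link 3: o_3 = (4.4265, 1.6669, 0.0000)
after link 4: o_4 = (6.5478, 5.3412, -2.8284)
after link 5: o_5 = (6.6772, 5.5653, -3.7944)
after link 6: o_6 = (8.2398, 4.0292, -1.7453)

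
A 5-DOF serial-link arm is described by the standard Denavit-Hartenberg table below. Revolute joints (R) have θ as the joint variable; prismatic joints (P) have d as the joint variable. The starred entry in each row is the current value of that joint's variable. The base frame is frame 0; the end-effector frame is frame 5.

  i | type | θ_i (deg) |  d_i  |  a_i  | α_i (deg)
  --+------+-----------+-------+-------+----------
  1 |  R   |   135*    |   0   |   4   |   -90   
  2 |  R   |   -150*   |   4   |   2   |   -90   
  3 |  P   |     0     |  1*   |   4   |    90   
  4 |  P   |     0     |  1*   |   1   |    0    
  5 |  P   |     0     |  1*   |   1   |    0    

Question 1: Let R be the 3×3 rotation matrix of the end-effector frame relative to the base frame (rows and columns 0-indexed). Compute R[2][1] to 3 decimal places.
0.866

End-effector y-axis (col 1 of R) = (-0.3536,0.3536,0.8660)
R[2][1] = 0.8660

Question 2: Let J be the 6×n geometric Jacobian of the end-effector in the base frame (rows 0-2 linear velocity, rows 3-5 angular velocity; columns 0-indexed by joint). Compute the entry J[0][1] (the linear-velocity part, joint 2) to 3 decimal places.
-3.441

axis z_1 = (-0.7071,-0.7071,0.0000); lever o_n−o_1 = (0.3028,-8.7881,4.8660)
cross product → J_v[:, 1] = (-3.4408,3.4408,6.4282)
J_ω[:, 1] = z_1
entry J[0][1] = -3.4408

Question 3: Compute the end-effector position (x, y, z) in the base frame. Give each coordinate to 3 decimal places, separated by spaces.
-2.526 -5.960 4.866

after link 1: o_1 = (-2.8284, 2.8284, 0.0000)
after link 2: o_2 = (-4.4321, -1.2247, 1.0000)
after link 3: o_3 = (-2.3362, -3.3207, 3.8660)
after link 4: o_4 = (-2.4309, -4.6402, 4.3660)
after link 5: o_5 = (-2.5256, -5.9596, 4.8660)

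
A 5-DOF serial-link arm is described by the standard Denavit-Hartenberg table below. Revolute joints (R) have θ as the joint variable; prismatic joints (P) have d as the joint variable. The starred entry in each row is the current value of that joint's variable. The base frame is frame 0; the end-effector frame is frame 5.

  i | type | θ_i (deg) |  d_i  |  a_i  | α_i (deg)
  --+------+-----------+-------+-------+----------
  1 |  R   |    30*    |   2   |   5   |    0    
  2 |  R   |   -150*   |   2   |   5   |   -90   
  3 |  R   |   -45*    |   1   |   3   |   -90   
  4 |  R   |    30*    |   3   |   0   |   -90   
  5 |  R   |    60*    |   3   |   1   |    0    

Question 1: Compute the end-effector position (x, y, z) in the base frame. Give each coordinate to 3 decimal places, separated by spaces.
-1.208 -3.397 3.858

after link 1: o_1 = (4.3301, 2.5000, 2.0000)
after link 2: o_2 = (1.8301, -1.8301, 4.0000)
after link 3: o_3 = (1.6355, -4.1672, 6.1213)
after link 4: o_4 = (0.5748, -6.0044, 4.0000)
after link 5: o_5 = (-1.2083, -3.3966, 3.8579)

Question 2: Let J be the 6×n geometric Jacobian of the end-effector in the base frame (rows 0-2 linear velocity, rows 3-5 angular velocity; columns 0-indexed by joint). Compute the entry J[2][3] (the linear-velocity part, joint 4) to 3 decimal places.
-2.014

axis z_3 = (-0.3536,-0.6124,-0.7071); lever o_n−o_3 = (-2.8437,0.7706,-2.2634)
cross product → J_v[:, 3] = (1.9310,1.2106,-2.0139)
J_ω[:, 3] = z_3
entry J[2][3] = -2.0139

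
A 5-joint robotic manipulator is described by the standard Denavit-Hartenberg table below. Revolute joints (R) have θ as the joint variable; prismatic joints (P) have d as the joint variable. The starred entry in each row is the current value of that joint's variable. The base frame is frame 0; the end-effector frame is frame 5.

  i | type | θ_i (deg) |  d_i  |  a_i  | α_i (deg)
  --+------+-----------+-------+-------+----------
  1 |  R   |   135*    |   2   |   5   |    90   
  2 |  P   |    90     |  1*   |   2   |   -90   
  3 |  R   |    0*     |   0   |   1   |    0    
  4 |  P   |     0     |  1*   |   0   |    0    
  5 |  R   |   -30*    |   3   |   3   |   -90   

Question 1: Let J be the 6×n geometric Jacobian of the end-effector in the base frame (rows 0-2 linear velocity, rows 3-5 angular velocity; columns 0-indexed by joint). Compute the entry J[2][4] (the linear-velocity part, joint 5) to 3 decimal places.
axis z_4 = (0.7071,-0.7071,0.0000); lever o_n−o_4 = (3.1820,-1.0607,2.5981)
cross product → J_v[:, 4] = (-1.8371,-1.8371,1.5000)
J_ω[:, 4] = z_4
entry J[2][4] = 1.5000

1.500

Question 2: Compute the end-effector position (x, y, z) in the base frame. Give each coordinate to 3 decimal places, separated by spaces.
1.061 2.475 7.598

after link 1: o_1 = (-3.5355, 3.5355, 2.0000)
after link 2: o_2 = (-2.8284, 4.2426, 4.0000)
after link 3: o_3 = (-2.8284, 4.2426, 5.0000)
after link 4: o_4 = (-2.1213, 3.5355, 5.0000)
after link 5: o_5 = (1.0607, 2.4749, 7.5981)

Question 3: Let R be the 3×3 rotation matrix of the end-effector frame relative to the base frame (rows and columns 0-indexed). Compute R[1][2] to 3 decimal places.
End-effector z-axis (col 2 of R) = (-0.6124,-0.6124,0.5000)
R[1][2] = -0.6124

-0.612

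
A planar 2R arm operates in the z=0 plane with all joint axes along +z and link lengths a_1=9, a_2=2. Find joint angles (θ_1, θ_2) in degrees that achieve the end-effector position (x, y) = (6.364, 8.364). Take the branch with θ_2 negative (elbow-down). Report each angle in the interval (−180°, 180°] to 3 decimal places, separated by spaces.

cos θ_2 = (110.4570−9²−2²)/(2·9·2) = 0.7071; θ_2 = -44.9974° (elbow-down)
β = atan2(8.3640,6.3640) = 52.7332°; ψ = atan2(-1.4141,10.4143) = -7.7329°
θ_1 = β − ψ = 60.4661°

60.466 -44.997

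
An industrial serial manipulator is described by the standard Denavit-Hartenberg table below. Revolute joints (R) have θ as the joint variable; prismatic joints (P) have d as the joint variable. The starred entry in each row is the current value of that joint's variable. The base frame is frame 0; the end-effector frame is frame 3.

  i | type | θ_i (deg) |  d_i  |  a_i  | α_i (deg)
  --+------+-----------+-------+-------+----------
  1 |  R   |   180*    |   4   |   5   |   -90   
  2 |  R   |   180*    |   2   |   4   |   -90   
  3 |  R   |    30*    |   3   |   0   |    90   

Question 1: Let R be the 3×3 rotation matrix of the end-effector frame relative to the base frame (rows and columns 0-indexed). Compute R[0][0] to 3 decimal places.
End-effector x-axis (col 0 of R) = (0.8660,0.5000,-0.0000)
R[0][0] = 0.8660

0.866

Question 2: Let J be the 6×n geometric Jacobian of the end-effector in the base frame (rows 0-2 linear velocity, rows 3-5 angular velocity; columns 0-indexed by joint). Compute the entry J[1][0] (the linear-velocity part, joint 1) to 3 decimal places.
-1.000

axis z_0 = ẑ; lever o_n−o_0 = (-1.0000,-2.0000,7.0000)
cross product → J_v[:, 0] = (2.0000,-1.0000,0.0000)
J_ω[:, 0] = z_0
entry J[1][0] = -1.0000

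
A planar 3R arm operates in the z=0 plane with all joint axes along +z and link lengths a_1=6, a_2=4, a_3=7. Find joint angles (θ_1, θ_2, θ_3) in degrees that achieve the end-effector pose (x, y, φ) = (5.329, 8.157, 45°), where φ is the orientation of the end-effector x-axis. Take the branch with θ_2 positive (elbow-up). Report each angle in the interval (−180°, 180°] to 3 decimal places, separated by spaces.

44.995 150.001 -149.996

wrist centre = target − a_3·(cos φ, sin φ) = (0.3793, 3.2073)
cos θ_2 = (10.4303−6²−4²)/(2·6·4) = -0.8660; θ_2 = 150.0011° (elbow-up)
β = atan2(3.2073,0.3793) = 83.2562°; ψ = atan2(1.9999,2.5359) = 38.2614°
θ_1 = β − ψ = 44.9947°
θ_3 = φ − θ_1 − θ_2 = -149.9959° (wrapped to (-180°,180°])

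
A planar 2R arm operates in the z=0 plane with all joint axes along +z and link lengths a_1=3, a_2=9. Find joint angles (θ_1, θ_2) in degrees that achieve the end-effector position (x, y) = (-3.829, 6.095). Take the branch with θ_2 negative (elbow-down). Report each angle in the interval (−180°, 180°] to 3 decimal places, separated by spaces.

cos θ_2 = (51.8103−3²−9²)/(2·3·9) = -0.7072; θ_2 = -135.0090° (elbow-down)
β = atan2(6.0950,-3.8290) = 122.1379°; ψ = atan2(-6.3630,-3.3650) = -117.8714°
θ_1 = β − ψ = 240.0093°

-119.991 -135.009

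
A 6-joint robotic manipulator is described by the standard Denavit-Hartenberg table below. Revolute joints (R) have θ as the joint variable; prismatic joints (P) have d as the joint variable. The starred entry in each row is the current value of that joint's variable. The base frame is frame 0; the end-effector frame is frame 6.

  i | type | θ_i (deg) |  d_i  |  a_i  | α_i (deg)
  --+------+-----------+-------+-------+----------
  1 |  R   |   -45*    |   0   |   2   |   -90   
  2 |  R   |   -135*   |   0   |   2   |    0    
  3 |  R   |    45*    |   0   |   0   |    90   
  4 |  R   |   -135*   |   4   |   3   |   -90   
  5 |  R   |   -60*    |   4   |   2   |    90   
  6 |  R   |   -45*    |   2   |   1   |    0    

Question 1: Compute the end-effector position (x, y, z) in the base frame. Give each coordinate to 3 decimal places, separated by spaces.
after link 1: o_1 = (1.4142, -1.4142, 0.0000)
after link 2: o_2 = (0.4142, -0.4142, 1.4142)
after link 3: o_3 = (0.4142, -0.4142, 1.4142)
after link 4: o_4 = (-3.9142, 0.9142, -0.7071)
after link 5: o_5 = (-7.6390, -0.3610, 1.4142)
after link 6: o_6 = (-7.7363, 1.8219, 1.8890)

-7.736 1.822 1.889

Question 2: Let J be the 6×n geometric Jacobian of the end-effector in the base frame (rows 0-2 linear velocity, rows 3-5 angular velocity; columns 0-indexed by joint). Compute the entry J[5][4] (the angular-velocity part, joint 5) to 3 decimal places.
axis z_4 = (-0.5000,-0.5000,0.7071); lever o_n−o_4 = (-3.8221,0.9077,2.5961)
cross product → J_v[:, 4] = (-1.9398,-1.4046,-2.3649)
J_ω[:, 4] = z_4
entry J[5][4] = 0.7071

0.707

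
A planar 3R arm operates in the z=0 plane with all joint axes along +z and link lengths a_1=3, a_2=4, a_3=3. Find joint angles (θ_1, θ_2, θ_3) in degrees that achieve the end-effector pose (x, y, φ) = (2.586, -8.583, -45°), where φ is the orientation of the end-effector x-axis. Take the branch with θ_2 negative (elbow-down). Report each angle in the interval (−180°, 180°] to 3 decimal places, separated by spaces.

-59.998 -45.004 60.002

wrist centre = target − a_3·(cos φ, sin φ) = (0.4647, -6.4617)
cos θ_2 = (41.9692−3²−4²)/(2·3·4) = 0.7071; θ_2 = -45.0045° (elbow-down)
β = atan2(-6.4617,0.4647) = -85.8868°; ψ = atan2(-2.8286,5.8282) = -25.8891°
θ_1 = β − ψ = -59.9977°
θ_3 = φ − θ_1 − θ_2 = 60.0022° (wrapped to (-180°,180°])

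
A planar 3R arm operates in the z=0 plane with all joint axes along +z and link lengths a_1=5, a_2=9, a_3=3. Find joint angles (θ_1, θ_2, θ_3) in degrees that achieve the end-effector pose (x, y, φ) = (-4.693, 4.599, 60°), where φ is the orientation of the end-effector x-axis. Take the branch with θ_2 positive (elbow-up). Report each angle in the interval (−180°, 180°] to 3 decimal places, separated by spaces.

59.994 135.003 -134.997

wrist centre = target − a_3·(cos φ, sin φ) = (-6.1930, 2.0009)
cos θ_2 = (42.3569−5²−9²)/(2·5·9) = -0.7071; θ_2 = 135.0031° (elbow-up)
β = atan2(2.0009,-6.1930) = 162.0946°; ψ = atan2(6.3636,-1.3643) = 102.1006°
θ_1 = β − ψ = 59.9941°
θ_3 = φ − θ_1 − θ_2 = -134.9972° (wrapped to (-180°,180°])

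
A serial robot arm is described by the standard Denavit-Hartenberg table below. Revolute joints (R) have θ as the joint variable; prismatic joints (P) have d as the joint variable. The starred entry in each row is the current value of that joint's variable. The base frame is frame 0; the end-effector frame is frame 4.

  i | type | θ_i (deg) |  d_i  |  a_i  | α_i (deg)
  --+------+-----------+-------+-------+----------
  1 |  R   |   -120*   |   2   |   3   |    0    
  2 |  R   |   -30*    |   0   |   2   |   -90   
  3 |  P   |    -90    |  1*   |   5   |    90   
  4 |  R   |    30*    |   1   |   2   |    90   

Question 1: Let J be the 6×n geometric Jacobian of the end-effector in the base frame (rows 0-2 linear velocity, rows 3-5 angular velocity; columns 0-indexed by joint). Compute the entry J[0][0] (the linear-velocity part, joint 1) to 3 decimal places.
axis z_0 = ẑ; lever o_n−o_0 = (-1.3660,-4.8301,8.7321)
cross product → J_v[:, 0] = (4.8301,-1.3660,0.0000)
J_ω[:, 0] = z_0
entry J[0][0] = 4.8301

4.830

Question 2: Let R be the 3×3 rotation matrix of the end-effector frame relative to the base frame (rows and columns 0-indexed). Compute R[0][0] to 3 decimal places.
End-effector x-axis (col 0 of R) = (0.2500,-0.4330,0.8660)
R[0][0] = 0.2500

0.250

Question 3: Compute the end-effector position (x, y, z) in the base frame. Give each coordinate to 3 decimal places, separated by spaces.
-1.366 -4.830 8.732

after link 1: o_1 = (-1.5000, -2.5981, 2.0000)
after link 2: o_2 = (-3.2321, -3.5981, 2.0000)
after link 3: o_3 = (-2.7321, -4.4641, 7.0000)
after link 4: o_4 = (-1.3660, -4.8301, 8.7321)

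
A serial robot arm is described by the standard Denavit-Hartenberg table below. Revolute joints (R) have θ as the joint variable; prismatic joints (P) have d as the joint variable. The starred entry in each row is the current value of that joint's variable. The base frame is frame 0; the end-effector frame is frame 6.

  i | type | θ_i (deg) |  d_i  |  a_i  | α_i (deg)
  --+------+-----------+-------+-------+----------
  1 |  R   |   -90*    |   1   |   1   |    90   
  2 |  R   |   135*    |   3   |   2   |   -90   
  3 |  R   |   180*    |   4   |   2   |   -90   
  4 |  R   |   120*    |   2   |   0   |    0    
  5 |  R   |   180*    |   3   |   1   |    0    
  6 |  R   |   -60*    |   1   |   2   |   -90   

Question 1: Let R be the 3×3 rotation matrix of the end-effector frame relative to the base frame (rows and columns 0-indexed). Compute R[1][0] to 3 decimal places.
0.966

End-effector x-axis (col 0 of R) = (-0.0000,0.9659,-0.2588)
R[1][0] = 0.9659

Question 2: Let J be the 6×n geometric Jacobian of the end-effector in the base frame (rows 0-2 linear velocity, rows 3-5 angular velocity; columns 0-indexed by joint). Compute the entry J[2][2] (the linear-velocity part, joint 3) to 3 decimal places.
4.243

axis z_2 = (-0.0000,0.7071,-0.7071); lever o_n−o_2 = (-6.0000,3.6049,-5.7262)
cross product → J_v[:, 2] = (-1.5000,4.2426,4.2426)
J_ω[:, 2] = z_2
entry J[2][2] = 4.2426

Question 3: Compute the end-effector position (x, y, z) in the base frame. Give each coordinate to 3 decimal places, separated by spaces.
after link 1: o_1 = (0.0000, -1.0000, 1.0000)
after link 2: o_2 = (-3.0000, 0.4142, 2.4142)
after link 3: o_3 = (-3.0000, 1.8284, -1.8284)
after link 4: o_4 = (-5.0000, 1.8284, -1.8284)
after link 5: o_5 = (-8.0000, 2.0872, -2.7944)
after link 6: o_6 = (-9.0000, 4.0191, -3.3120)

-9.000 4.019 -3.312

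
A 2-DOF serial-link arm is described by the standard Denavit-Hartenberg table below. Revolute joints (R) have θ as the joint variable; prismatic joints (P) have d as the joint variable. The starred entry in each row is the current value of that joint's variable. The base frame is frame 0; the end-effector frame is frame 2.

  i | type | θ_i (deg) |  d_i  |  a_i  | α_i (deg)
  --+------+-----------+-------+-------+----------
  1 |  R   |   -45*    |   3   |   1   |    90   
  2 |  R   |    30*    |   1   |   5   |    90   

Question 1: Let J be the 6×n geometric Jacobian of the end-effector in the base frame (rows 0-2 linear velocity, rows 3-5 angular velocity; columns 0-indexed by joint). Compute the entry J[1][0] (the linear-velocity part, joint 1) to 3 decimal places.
axis z_0 = ẑ; lever o_n−o_0 = (3.0619,-4.4761,5.5000)
cross product → J_v[:, 0] = (4.4761,3.0619,-0.0000)
J_ω[:, 0] = z_0
entry J[1][0] = 3.0619

3.062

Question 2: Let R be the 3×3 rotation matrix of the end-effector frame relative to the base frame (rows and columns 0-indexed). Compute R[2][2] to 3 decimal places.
End-effector z-axis (col 2 of R) = (0.3536,-0.3536,-0.8660)
R[2][2] = -0.8660

-0.866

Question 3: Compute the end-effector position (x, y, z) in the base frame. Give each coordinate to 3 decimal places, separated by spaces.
after link 1: o_1 = (0.7071, -0.7071, 3.0000)
after link 2: o_2 = (3.0619, -4.4761, 5.5000)

3.062 -4.476 5.500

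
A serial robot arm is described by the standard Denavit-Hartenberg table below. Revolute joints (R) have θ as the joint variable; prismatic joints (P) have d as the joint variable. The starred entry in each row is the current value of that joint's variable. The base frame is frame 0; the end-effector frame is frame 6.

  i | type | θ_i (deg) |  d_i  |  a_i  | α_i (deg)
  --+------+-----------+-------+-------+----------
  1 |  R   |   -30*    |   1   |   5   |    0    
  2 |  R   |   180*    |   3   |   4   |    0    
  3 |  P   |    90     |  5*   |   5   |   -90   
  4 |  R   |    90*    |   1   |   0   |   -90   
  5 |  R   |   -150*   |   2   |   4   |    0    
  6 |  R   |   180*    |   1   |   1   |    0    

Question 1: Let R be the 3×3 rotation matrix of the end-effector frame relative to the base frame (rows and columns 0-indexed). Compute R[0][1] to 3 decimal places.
End-effector y-axis (col 1 of R) = (-0.7500,0.4330,0.5000)
R[0][1] = -0.7500

-0.750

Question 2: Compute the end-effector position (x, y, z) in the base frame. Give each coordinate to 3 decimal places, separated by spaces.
2.031 -3.482 11.598

after link 1: o_1 = (4.3301, -2.5000, 1.0000)
after link 2: o_2 = (0.8660, -0.5000, 4.0000)
after link 3: o_3 = (-1.6340, -4.8301, 9.0000)
after link 4: o_4 = (-0.7679, -5.3301, 9.0000)
after link 5: o_5 = (1.9641, -4.5981, 12.4641)
after link 6: o_6 = (2.0311, -3.4821, 11.5981)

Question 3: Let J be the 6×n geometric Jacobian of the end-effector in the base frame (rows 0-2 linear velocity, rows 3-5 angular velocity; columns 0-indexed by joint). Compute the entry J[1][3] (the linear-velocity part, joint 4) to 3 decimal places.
axis z_3 = (0.8660,-0.5000,0.0000); lever o_n−o_3 = (3.6651,1.3481,2.5981)
cross product → J_v[:, 3] = (-1.2990,-2.2500,3.0000)
J_ω[:, 3] = z_3
entry J[1][3] = -2.2500

-2.250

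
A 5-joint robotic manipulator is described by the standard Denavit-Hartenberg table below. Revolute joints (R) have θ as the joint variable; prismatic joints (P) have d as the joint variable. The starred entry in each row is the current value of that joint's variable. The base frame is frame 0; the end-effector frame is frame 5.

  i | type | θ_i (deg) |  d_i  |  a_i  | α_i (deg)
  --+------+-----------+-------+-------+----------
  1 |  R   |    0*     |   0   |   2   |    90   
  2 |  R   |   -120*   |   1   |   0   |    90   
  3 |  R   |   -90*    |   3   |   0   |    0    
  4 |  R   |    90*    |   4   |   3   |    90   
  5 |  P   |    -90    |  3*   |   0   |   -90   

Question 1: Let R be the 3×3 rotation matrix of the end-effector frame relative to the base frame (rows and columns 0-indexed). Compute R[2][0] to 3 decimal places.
End-effector x-axis (col 0 of R) = (0.8660,0.0000,-0.5000)
R[2][0] = -0.5000

-0.500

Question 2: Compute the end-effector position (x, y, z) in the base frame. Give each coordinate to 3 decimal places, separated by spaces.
-5.562 2.000 0.902

after link 1: o_1 = (2.0000, 0.0000, 0.0000)
after link 2: o_2 = (2.0000, -1.0000, 0.0000)
after link 3: o_3 = (-0.5981, -1.0000, 1.5000)
after link 4: o_4 = (-5.5622, -1.0000, 0.9019)
after link 5: o_5 = (-5.5622, 2.0000, 0.9019)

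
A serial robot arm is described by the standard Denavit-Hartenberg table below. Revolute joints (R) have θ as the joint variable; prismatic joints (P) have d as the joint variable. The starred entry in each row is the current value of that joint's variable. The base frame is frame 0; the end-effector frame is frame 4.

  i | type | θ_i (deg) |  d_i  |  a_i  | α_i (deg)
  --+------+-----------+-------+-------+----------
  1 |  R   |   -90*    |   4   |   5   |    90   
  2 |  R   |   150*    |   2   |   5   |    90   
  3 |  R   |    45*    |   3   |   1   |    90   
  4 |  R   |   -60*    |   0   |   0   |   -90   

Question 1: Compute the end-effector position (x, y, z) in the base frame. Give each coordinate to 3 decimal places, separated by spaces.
after link 1: o_1 = (0.0000, -5.0000, 4.0000)
after link 2: o_2 = (-2.0000, -0.6699, 6.5000)
after link 3: o_3 = (-2.7071, -1.5575, 9.4516)
after link 4: o_4 = (-2.7071, -1.5575, 9.4516)

-2.707 -1.558 9.452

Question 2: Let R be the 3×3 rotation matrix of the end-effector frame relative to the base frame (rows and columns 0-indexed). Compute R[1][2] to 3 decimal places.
End-effector z-axis (col 2 of R) = (-0.6124,0.2803,0.7392)
R[1][2] = 0.2803

0.280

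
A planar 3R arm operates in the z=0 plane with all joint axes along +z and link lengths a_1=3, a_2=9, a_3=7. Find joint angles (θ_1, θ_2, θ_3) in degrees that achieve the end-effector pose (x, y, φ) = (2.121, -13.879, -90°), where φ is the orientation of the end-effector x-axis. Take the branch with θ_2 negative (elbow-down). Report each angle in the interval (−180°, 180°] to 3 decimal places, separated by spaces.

wrist centre = target − a_3·(cos φ, sin φ) = (2.1210, -6.8790)
cos θ_2 = (51.8193−3²−9²)/(2·3·9) = -0.7071; θ_2 = -134.9954° (elbow-down)
β = atan2(-6.8790,2.1210) = -72.8639°; ψ = atan2(-6.3645,-3.3635) = -117.8553°
θ_1 = β − ψ = 44.9913°
θ_3 = φ − θ_1 − θ_2 = 0.0041° (wrapped to (-180°,180°])

44.991 -134.995 0.004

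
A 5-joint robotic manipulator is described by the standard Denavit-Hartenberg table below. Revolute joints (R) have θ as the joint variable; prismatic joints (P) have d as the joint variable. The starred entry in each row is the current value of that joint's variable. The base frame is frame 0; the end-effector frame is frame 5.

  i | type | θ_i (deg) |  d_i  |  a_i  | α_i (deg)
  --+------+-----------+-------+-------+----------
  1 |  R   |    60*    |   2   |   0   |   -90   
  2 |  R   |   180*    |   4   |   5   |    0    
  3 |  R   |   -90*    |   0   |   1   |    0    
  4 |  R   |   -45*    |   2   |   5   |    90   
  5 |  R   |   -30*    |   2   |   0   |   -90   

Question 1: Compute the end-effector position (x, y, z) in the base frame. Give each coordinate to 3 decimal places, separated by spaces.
-5.221 2.956 -1.121

after link 1: o_1 = (0.0000, 0.0000, 2.0000)
after link 2: o_2 = (-5.9641, -2.3301, 2.0000)
after link 3: o_3 = (-5.9641, -2.3301, 1.0000)
after link 4: o_4 = (-5.9284, 1.7317, -2.5355)
after link 5: o_5 = (-5.2213, 2.9565, -1.1213)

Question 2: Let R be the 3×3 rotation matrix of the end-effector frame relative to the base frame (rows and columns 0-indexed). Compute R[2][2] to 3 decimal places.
End-effector z-axis (col 2 of R) = (-0.5732,0.7392,-0.3536)
R[2][2] = -0.3536

-0.354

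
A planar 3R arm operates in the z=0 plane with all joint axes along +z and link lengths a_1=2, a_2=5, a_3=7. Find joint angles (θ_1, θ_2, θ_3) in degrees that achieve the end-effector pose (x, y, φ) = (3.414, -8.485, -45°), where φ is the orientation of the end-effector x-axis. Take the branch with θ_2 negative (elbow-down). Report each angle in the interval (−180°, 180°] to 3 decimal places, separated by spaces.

0.002 -135.005 90.003

wrist centre = target − a_3·(cos φ, sin φ) = (-1.5357, -3.5353)
cos θ_2 = (14.8565−2²−5²)/(2·2·5) = -0.7072; θ_2 = -135.0054° (elbow-down)
β = atan2(-3.5353,-1.5357) = -113.4806°; ψ = atan2(-3.5352,-1.5359) = -113.4825°
θ_1 = β − ψ = 0.0019°
θ_3 = φ − θ_1 − θ_2 = 90.0035° (wrapped to (-180°,180°])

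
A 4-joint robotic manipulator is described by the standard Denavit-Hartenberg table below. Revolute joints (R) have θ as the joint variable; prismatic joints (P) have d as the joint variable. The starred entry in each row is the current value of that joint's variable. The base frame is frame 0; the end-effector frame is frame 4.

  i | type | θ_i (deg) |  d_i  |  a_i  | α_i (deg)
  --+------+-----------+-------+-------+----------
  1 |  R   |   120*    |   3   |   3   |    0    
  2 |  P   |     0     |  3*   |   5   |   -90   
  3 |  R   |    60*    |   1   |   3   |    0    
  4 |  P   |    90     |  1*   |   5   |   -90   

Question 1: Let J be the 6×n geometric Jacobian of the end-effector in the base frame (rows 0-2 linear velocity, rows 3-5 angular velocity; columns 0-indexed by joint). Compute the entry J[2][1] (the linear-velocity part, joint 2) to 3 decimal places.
1.000

prismatic axis z_1 = (0.0000,0.0000,1.0000)
J_v[:, 1] = z_1; J_ω[:, 1] = (0,0,0)
entry J[2][1] = 1.0000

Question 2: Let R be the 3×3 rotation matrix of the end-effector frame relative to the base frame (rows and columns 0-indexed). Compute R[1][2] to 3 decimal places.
-0.433

End-effector z-axis (col 2 of R) = (0.2500,-0.4330,0.8660)
R[1][2] = -0.4330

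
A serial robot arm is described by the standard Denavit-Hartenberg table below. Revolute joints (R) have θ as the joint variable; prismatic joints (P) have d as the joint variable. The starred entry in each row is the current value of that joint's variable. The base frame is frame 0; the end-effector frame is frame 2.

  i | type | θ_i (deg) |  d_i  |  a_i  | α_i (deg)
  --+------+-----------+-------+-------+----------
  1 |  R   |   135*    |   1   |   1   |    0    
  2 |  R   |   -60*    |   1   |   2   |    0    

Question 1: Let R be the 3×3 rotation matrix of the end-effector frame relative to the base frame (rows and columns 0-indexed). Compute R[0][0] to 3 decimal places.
End-effector x-axis (col 0 of R) = (0.2588,0.9659,0.0000)
R[0][0] = 0.2588

0.259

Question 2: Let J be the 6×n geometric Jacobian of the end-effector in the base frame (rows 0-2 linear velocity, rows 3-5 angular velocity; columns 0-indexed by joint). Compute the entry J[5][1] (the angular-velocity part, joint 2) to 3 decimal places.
axis z_1 = (0.0000,0.0000,1.0000); lever o_n−o_1 = (0.5176,1.9319,1.0000)
cross product → J_v[:, 1] = (-1.9319,0.5176,0.0000)
J_ω[:, 1] = z_1
entry J[5][1] = 1.0000

1.000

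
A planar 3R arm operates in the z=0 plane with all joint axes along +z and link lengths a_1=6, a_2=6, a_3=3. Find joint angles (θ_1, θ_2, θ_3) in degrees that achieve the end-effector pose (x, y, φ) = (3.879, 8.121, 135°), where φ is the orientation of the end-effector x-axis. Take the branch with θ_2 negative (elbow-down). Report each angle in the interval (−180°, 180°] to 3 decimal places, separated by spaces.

89.997 -90.000 135.003

wrist centre = target − a_3·(cos φ, sin φ) = (6.0003, 5.9997)
cos θ_2 = (72.0000−6²−6²)/(2·6·6) = 0.0000; θ_2 = -90.0000° (elbow-down)
β = atan2(5.9997,6.0003) = 44.9969°; ψ = atan2(-6.0000,6.0000) = -45.0000°
θ_1 = β − ψ = 89.9969°
θ_3 = φ − θ_1 − θ_2 = 135.0031° (wrapped to (-180°,180°])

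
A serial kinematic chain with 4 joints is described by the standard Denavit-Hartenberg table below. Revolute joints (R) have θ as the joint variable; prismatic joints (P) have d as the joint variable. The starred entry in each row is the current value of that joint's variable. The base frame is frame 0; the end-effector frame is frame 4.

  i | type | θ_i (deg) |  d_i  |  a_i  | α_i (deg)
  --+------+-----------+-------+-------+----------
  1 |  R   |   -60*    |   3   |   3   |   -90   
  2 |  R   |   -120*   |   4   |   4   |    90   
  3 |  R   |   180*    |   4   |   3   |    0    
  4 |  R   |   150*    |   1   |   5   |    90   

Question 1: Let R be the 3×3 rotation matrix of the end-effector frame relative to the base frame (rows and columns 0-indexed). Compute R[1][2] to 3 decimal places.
-0.650

End-effector z-axis (col 2 of R) = (-0.6250,-0.6495,-0.4330)
R[1][2] = -0.6495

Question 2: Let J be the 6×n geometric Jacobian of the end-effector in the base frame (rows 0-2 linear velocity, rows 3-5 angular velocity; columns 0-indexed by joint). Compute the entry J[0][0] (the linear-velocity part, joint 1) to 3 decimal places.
axis z_0 = ẑ; lever o_n−o_0 = (-0.6986,4.2099,5.1160)
cross product → J_v[:, 0] = (-4.2099,-0.6986,0.0000)
J_ω[:, 0] = z_0
entry J[0][0] = -4.2099

-4.210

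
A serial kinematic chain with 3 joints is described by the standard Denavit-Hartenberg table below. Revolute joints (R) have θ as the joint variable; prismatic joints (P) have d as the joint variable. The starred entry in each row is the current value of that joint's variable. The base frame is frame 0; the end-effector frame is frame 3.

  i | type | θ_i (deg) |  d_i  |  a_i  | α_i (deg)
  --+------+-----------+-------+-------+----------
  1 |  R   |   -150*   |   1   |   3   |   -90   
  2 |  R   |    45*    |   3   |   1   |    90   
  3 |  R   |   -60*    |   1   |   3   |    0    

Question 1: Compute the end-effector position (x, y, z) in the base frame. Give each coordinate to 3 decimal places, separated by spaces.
-4.540 -3.086 -0.061

after link 1: o_1 = (-2.5981, -1.5000, 1.0000)
after link 2: o_2 = (-1.7104, -4.4516, 0.2929)
after link 3: o_3 = (-4.5404, -3.0855, -0.0607)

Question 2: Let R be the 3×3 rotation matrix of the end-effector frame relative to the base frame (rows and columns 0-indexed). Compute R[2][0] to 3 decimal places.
End-effector x-axis (col 0 of R) = (-0.7392,0.5732,-0.3536)
R[2][0] = -0.3536

-0.354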